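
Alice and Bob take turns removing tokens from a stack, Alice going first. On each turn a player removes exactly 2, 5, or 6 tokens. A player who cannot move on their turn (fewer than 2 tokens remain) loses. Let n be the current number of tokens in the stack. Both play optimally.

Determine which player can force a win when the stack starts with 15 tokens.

Bob wins.

Use the standard recursion: the mover loses at a terminal position; elsewhere, the mover wins exactly when some move hands the opponent an L position.
n=0: no move → L
n=1: no move → L
n=2: reaches L-position 0 → W
n=3: reaches L-position 1 → W
n=4: only reaches 2(W), which is W → L
n=5: reaches L-position 0 → W
n=6: reaches L-position 4 → W
n=7: reaches L-position 1 → W
n=8: only reaches 6(W), 3(W), 2(W), all W → L
n=9: reaches L-position 4 → W
n=10: reaches L-position 8 → W
n=11: only reaches 9(W), 6(W), 5(W), all W → L
n=12: only reaches 10(W), 7(W), 6(W), all W → L
n=13: reaches L-position 11 → W
n=14: reaches L-position 12 → W
n=15: only reaches 13(W), 10(W), 9(W), all W → L
Every move from 15 reaches a W position, so the mover loses.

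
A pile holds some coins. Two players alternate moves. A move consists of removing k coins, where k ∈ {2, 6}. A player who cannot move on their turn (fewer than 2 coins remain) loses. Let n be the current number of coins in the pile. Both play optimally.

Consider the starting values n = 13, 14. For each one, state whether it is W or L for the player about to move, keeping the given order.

13: L, 14: W

Classify positions by backward induction: terminal positions (no move available) are L. From any other position, the mover wins iff some move reaches an L.
n=0: no move → L
n=1: no move → L
n=2: W (go to 0, an L position)
n=3: W (go to 1, an L position)
n=4: L (sole option 2(W) is W)
n=5: L (sole option 3(W) is W)
n=6: W (go to 4, an L position)
n=7: W (go to 5, an L position)
n=8: L (options 6(W), 2(W) are all W)
n=9: L (options 7(W), 3(W) are all W)
n=10: W (go to 8, an L position)
n=11: W (go to 9, an L position)
n=12: L (options 10(W), 6(W) are all W)
n=13: L (options 11(W), 7(W) are all W)
n=14: W (go to 12, an L position)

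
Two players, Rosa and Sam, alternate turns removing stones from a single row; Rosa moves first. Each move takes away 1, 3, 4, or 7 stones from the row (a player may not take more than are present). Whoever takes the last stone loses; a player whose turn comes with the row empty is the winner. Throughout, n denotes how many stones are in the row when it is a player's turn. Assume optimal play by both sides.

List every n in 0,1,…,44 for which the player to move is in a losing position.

Classify positions by backward induction: terminal positions (no move available) are W. From any other position, the mover wins iff some move reaches an L.
n=0: no move; the opponent has just taken the last stone and therefore loses → W
n=1: the only move is to 0(W), a W ⇒ L
n=2: can move to 1, which is L ⇒ W
n=3: moves to 2(W), 0(W); every one is W ⇒ L
n=4: can move to 3, which is L ⇒ W
n=5: can move to 1, which is L ⇒ W
n=6: can move to 3, which is L ⇒ W
n=7: can move to 3, which is L ⇒ W
n=8: can move to 1, which is L ⇒ W
n=9: moves to 8(W), 6(W), 5(W), 2(W); every one is W ⇒ L
n=10: can move to 9, which is L ⇒ W
n=11: moves to 10(W), 8(W), 7(W), 4(W); every one is W ⇒ L
n=12: can move to 11, which is L ⇒ W
n=13: can move to 9, which is L ⇒ W
n=14: can move to 11, which is L ⇒ W
n=15: can move to 11, which is L ⇒ W
n=16: can move to 9, which is L ⇒ W
n=17: moves to 16(W), 14(W), 13(W), 10(W); every one is W ⇒ L
n=18: can move to 17, which is L ⇒ W
n=19: moves to 18(W), 16(W), 15(W), 12(W); every one is W ⇒ L
n=20: can move to 19, which is L ⇒ W
n=21: can move to 17, which is L ⇒ W
n=22: can move to 19, which is L ⇒ W
n=23: can move to 19, which is L ⇒ W
n=24: can move to 17, which is L ⇒ W
n=25: moves to 24(W), 22(W), 21(W), 18(W); every one is W ⇒ L
n=26: can move to 25, which is L ⇒ W
n=27: moves to 26(W), 24(W), 23(W), 20(W); every one is W ⇒ L
n=28: can move to 27, which is L ⇒ W
n=29: can move to 25, which is L ⇒ W
n=30: can move to 27, which is L ⇒ W
n=31: can move to 27, which is L ⇒ W
n=32: can move to 25, which is L ⇒ W
n=33: moves to 32(W), 30(W), 29(W), 26(W); every one is W ⇒ L
n=34: can move to 33, which is L ⇒ W
n=35: moves to 34(W), 32(W), 31(W), 28(W); every one is W ⇒ L
n=36: can move to 35, which is L ⇒ W
n=37: can move to 33, which is L ⇒ W
n=38: can move to 35, which is L ⇒ W
n=39: can move to 35, which is L ⇒ W
n=40: can move to 33, which is L ⇒ W
n=41: moves to 40(W), 38(W), 37(W), 34(W); every one is W ⇒ L
n=42: can move to 41, which is L ⇒ W
n=43: moves to 42(W), 40(W), 39(W), 36(W); every one is W ⇒ L
n=44: can move to 43, which is L ⇒ W
The losing starting values of n are exactly the entries labelled L in this table (12 of them).

1, 3, 9, 11, 17, 19, 25, 27, 33, 35, 41, 43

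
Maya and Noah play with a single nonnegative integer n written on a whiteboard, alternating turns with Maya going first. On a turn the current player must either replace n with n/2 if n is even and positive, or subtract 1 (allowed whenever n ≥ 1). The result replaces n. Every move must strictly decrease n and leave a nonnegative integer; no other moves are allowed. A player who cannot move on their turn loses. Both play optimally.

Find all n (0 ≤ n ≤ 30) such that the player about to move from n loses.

0, 2, 5, 7, 9, 11, 13, 15, 17, 19, 21, 23, 25, 27, 29

Work bottom-up. With no move the player to move loses. Otherwise the position is W if at least one move leads to an L position for the opponent, and L if every move leads to a W.
n=0: no move → L
n=1: →0(L), so W
n=2: →1(W) only, which is W, so L
n=3: →2(L), so W
n=4: →2(L), so W
n=5: →4(W) only, which is W, so L
n=6: →5(L), so W
n=7: →6(W) only, which is W, so L
n=8: →7(L), so W
n=9: →8(W) only, which is W, so L
n=10: →5(L), so W
n=11: →10(W) only, which is W, so L
n=12: →11(L), so W
n=13: →12(W) only, which is W, so L
n=14: →7(L), so W
n=15: →14(W) only, which is W, so L
n=16: →15(L), so W
n=17: →16(W) only, which is W, so L
n=18: →9(L), so W
n=19: →18(W) only, which is W, so L
n=20: →19(L), so W
n=21: →20(W) only, which is W, so L
n=22: →11(L), so W
n=23: →22(W) only, which is W, so L
n=24: →23(L), so W
n=25: →24(W) only, which is W, so L
n=26: →13(L), so W
n=27: →26(W) only, which is W, so L
n=28: →27(L), so W
n=29: →28(W) only, which is W, so L
n=30: →15(L), so W
The losing starting values of n are exactly the entries labelled L in this table (15 of them).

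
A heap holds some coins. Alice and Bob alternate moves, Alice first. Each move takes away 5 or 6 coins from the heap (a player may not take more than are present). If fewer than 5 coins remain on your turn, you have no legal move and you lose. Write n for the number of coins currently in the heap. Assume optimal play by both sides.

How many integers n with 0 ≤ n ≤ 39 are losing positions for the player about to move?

20

Use the standard recursion: the mover loses at a terminal position; elsewhere, the mover wins exactly when some move hands the opponent an L position.
n=0: no move → L
n=1: no move → L
n=2: no move → L
n=3: no move → L
n=4: no move → L
n=5: →0(L), so W
n=6: →1(L), so W
n=7: →2(L), so W
n=8: →3(L), so W
n=9: →4(L), so W
n=10: →4(L), so W
n=11: →6(W), 5(W) — all W, so L
n=12: →7(W), 6(W) — all W, so L
n=13: →8(W), 7(W) — all W, so L
n=14: →9(W), 8(W) — all W, so L
n=15: →10(W), 9(W) — all W, so L
n=16: →11(L), so W
n=17: →12(L), so W
n=18: →13(L), so W
n=19: →14(L), so W
n=20: →15(L), so W
n=21: →15(L), so W
n=22: →17(W), 16(W) — all W, so L
n=23: →18(W), 17(W) — all W, so L
n=24: →19(W), 18(W) — all W, so L
n=25: →20(W), 19(W) — all W, so L
n=26: →21(W), 20(W) — all W, so L
n=27: →22(L), so W
n=28: →23(L), so W
n=29: →24(L), so W
n=30: →25(L), so W
n=31: →26(L), so W
n=32: →26(L), so W
n=33: →28(W), 27(W) — all W, so L
n=34: →29(W), 28(W) — all W, so L
n=35: →30(W), 29(W) — all W, so L
n=36: →31(W), 30(W) — all W, so L
n=37: →32(W), 31(W) — all W, so L
n=38: →33(L), so W
n=39: →34(L), so W
L entries with 0 ≤ n ≤ 39: n = 0, 1, 2, 3, 4, 11, 12, 13, 14, 15, 22, 23, 24, 25, 26, 33, 34, 35, 36, 37; that makes 20.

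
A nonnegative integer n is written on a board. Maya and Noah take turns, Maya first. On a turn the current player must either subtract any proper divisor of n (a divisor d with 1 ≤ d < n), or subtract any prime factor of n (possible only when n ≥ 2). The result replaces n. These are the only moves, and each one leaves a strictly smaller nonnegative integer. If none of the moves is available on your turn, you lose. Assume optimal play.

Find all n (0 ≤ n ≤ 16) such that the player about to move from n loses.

Build the W/L table. Terminal = L. A non-terminal position is W if it has a move to some L; otherwise it is L.
n=0: no move → L
n=1: no move → L
n=2: can move to 0, which is L ⇒ W
n=3: can move to 0, which is L ⇒ W
n=4: moves to 2(W), 3(W); every one is W ⇒ L
n=5: can move to 0, which is L ⇒ W
n=6: can move to 4, which is L ⇒ W
n=7: can move to 0, which is L ⇒ W
n=8: can move to 4, which is L ⇒ W
n=9: moves to 6(W), 8(W); every one is W ⇒ L
n=10: can move to 9, which is L ⇒ W
n=11: can move to 0, which is L ⇒ W
n=12: can move to 9, which is L ⇒ W
n=13: can move to 0, which is L ⇒ W
n=14: moves to 7(W), 12(W), 13(W); every one is W ⇒ L
n=15: can move to 14, which is L ⇒ W
n=16: can move to 14, which is L ⇒ W
The losing starting values of n are exactly the entries labelled L in this table (5 of them).

0, 1, 4, 9, 14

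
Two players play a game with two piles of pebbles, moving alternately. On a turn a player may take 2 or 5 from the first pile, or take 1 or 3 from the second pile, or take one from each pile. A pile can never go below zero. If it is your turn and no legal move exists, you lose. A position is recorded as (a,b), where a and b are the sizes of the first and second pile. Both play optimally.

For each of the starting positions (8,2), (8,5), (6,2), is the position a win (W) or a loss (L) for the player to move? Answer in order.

Build the W/L table. Terminal = L. A non-terminal position is W if it has a move to some L; otherwise it is L.
No move ever increases a pile, so every position that can arise here has a ≤ 8 and b ≤ 5; it is enough to label the cells with 0 ≤ a ≤ 8 and 0 ≤ b ≤ 5.
Every move lowers a or b (never raises either), so fill the grid row by row in increasing a, and left to right within a row: each cell's successors are then already labelled.
      b=0  b=1  b=2  b=3  b=4  b=5
a=0:    L    W    L    W    L    W
a=1:    L    W    L    W    L    W
a=2:    W    W    W    W    W    W
a=3:    W    L    W    L    W    L
a=4:    L    W    W    W    W    L
a=5:    W    W    W    W    W    W
a=6:    W    L    W    L    W    W
a=7:    L    W    W    W    W    L
a=8:    L    W    L    W    L    W
Cells with no legal move (terminal, hence L): (0,0), (1,0).
The remaining L cells, each justified by listing all of its moves:
(0,2): L (sole option (0,1)(W) is W)
(0,4): L (options (0,3)(W), (0,1)(W) are all W)
(1,2): L (options (1,1)(W), (0,1)(W) are all W)
(1,4): L (options (1,3)(W), (1,1)(W), (0,3)(W) are all W)
(3,1): L (options (1,1)(W), (3,0)(W), (2,0)(W) are all W)
(3,3): L (options (1,3)(W), (3,2)(W), (3,0)(W), (2,2)(W) are all W)
(3,5): L (options (1,5)(W), (3,4)(W), (3,2)(W), (2,4)(W) are all W)
(4,0): L (sole option (2,0)(W) is W)
(4,5): L (options (2,5)(W), (4,4)(W), (4,2)(W), (3,4)(W) are all W)
(6,1): L (options (4,1)(W), (1,1)(W), (6,0)(W), (5,0)(W) are all W)
(6,3): L (options (4,3)(W), (1,3)(W), (6,2)(W), (6,0)(W), (5,2)(W) are all W)
(7,0): L (options (5,0)(W), (2,0)(W) are all W)
(7,5): L (options (5,5)(W), (2,5)(W), (7,4)(W), (7,2)(W), (6,4)(W) are all W)
(8,0): L (options (6,0)(W), (3,0)(W) are all W)
(8,2): L (options (6,2)(W), (3,2)(W), (8,1)(W), (7,1)(W) are all W)
(8,4): L (options (6,4)(W), (3,4)(W), (8,3)(W), (8,1)(W), (7,3)(W) are all W)
Every other cell has at least one move into one of the L cells above, so it is W.
(8,2): one of the L cells justified above, so L
(8,5): the move to (3,5) reaches an L cell, so W
(6,2): the move to (1,2) reaches an L cell, so W

(8,2): L, (8,5): W, (6,2): W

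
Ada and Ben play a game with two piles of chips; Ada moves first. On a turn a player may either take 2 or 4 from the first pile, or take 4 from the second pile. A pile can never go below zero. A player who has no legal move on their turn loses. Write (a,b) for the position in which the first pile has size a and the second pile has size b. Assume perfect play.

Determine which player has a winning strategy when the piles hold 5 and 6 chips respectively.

Compute win/loss labels from the base case upward. A position with no move is L. Any other position is W if it can reach an L in one move, else L.
No move ever increases a pile, so every position that can arise here has a ≤ 5 and b ≤ 6; it is enough to label the cells with 0 ≤ a ≤ 5 and 0 ≤ b ≤ 6.
Every move lowers a or b (never raises either), so fill the grid row by row in increasing a, and left to right within a row: each cell's successors are then already labelled.
      b=0  b=1  b=2  b=3  b=4  b=5  b=6
a=0:    L    L    L    L    W    W    W
a=1:    L    L    L    L    W    W    W
a=2:    W    W    W    W    L    L    L
a=3:    W    W    W    W    L    L    L
a=4:    W    W    W    W    W    W    W
a=5:    W    W    W    W    W    W    W
Cells with no legal move (terminal, hence L): (0,0), (0,1), (0,2), (0,3), (1,0), (1,1), (1,2), (1,3).
The remaining L cells, each justified by listing all of its moves:
(2,4): only reaches (0,4)(W), (2,0)(W), all W → L
(2,5): only reaches (0,5)(W), (2,1)(W), all W → L
(2,6): only reaches (0,6)(W), (2,2)(W), all W → L
(3,4): only reaches (1,4)(W), (3,0)(W), all W → L
(3,5): only reaches (1,5)(W), (3,1)(W), all W → L
(3,6): only reaches (1,6)(W), (3,2)(W), all W → L
Every other cell has at least one move into one of the L cells above, so it is W.
From (5,6) Ada can move to (3,6), reaching an L position.

Ada wins.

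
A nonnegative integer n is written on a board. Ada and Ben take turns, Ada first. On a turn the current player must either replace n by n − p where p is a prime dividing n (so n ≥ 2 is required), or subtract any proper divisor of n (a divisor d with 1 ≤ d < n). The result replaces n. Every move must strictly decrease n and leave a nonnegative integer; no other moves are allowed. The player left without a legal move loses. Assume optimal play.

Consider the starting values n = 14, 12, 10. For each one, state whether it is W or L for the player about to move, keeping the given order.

Classify positions by backward induction: terminal positions (no move available) are L. From any other position, the mover wins iff some move reaches an L.
n=0: no move → L
n=1: no move → L
n=2: reaches L-position 0 → W
n=3: reaches L-position 0 → W
n=4: only reaches 2(W), 3(W), all W → L
n=5: reaches L-position 0 → W
n=6: reaches L-position 4 → W
n=7: reaches L-position 0 → W
n=8: reaches L-position 4 → W
n=9: only reaches 6(W), 8(W), all W → L
n=10: reaches L-position 9 → W
n=11: reaches L-position 0 → W
n=12: reaches L-position 9 → W
n=13: reaches L-position 0 → W
n=14: only reaches 7(W), 12(W), 13(W), all W → L

14: L, 12: W, 10: W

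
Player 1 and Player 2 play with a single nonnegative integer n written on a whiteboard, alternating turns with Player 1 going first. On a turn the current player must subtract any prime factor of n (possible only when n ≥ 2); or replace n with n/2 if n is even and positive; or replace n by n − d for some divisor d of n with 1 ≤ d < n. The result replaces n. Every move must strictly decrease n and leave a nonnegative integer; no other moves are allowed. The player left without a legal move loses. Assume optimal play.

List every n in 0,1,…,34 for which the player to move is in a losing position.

0, 1, 4, 9, 14, 20, 26, 32

Positions with no move are L. A position that does have a move is losing for the player to move precisely when every available move leads to a winning position for the opponent. Fill in the labels:
n=0: no move → L
n=1: no move → L
n=2: reaches L-position 0 → W
n=3: reaches L-position 0 → W
n=4: only reaches 2(W), 3(W), all W → L
n=5: reaches L-position 0 → W
n=6: reaches L-position 4 → W
n=7: reaches L-position 0 → W
n=8: reaches L-position 4 → W
n=9: only reaches 6(W), 8(W), all W → L
n=10: reaches L-position 9 → W
n=11: reaches L-position 0 → W
n=12: reaches L-position 9 → W
n=13: reaches L-position 0 → W
n=14: only reaches 7(W), 12(W), 13(W), all W → L
n=15: reaches L-position 14 → W
n=16: reaches L-position 14 → W
n=17: reaches L-position 0 → W
n=18: reaches L-position 9 → W
n=19: reaches L-position 0 → W
n=20: only reaches 10(W), 15(W), 16(W), 18(W), 19(W), all W → L
n=21: reaches L-position 14 → W
n=22: reaches L-position 20 → W
n=23: reaches L-position 0 → W
n=24: reaches L-position 20 → W
n=25: reaches L-position 20 → W
n=26: only reaches 13(W), 24(W), 25(W), all W → L
n=27: reaches L-position 26 → W
n=28: reaches L-position 14 → W
n=29: reaches L-position 0 → W
n=30: reaches L-position 20 → W
n=31: reaches L-position 0 → W
n=32: only reaches 16(W), 24(W), 28(W), 30(W), 31(W), all W → L
n=33: reaches L-position 32 → W
n=34: reaches L-position 32 → W
The losing starting values of n are exactly the entries labelled L in this table (8 of them).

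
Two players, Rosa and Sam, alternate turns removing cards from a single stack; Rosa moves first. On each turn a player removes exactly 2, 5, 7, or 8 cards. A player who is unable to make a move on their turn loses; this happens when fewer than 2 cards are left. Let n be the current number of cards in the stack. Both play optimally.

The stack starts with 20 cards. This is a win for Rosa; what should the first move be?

Use the standard recursion: the mover loses at a terminal position; elsewhere, the mover wins exactly when some move hands the opponent an L position.
n=0: no move → L
n=1: no move → L
n=2: reaches L-position 0 → W
n=3: reaches L-position 1 → W
n=4: only reaches 2(W), which is W → L
n=5: reaches L-position 0 → W
n=6: reaches L-position 4 → W
n=7: reaches L-position 0 → W
n=8: reaches L-position 1 → W
n=9: reaches L-position 4 → W
n=10: only reaches 8(W), 5(W), 3(W), 2(W), all W → L
n=11: reaches L-position 4 → W
n=12: reaches L-position 10 → W
n=13: only reaches 11(W), 8(W), 6(W), 5(W), all W → L
n=14: only reaches 12(W), 9(W), 7(W), 6(W), all W → L
n=15: reaches L-position 13 → W
n=16: reaches L-position 14 → W
n=17: reaches L-position 10 → W
n=18: reaches L-position 13 → W
n=19: reaches L-position 14 → W
n=20: reaches L-position 13 → W
From 20, the L positions reachable in one move are: 13.

Remove 7, leaving 13.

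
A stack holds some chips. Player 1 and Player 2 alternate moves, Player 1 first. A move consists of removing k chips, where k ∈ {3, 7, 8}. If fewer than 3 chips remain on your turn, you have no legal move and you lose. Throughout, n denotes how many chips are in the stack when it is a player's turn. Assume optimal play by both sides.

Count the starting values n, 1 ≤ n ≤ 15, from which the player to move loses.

5

Work bottom-up. With no move the player to move loses. Otherwise the position is W if at least one move leads to an L position for the opponent, and L if every move leads to a W.
n=0: no move → L
n=1: no move → L
n=2: no move → L
n=3: reaches L-position 0 → W
n=4: reaches L-position 1 → W
n=5: reaches L-position 2 → W
n=6: only reaches 3(W), which is W → L
n=7: reaches L-position 0 → W
n=8: reaches L-position 1 → W
n=9: reaches L-position 6 → W
n=10: reaches L-position 2 → W
n=11: only reaches 8(W), 4(W), 3(W), all W → L
n=12: only reaches 9(W), 5(W), 4(W), all W → L
n=13: reaches L-position 6 → W
n=14: reaches L-position 11 → W
n=15: reaches L-position 12 → W
L entries with 1 ≤ n ≤ 15 (n=0 is outside the asked range and is not counted): n = 1, 2, 6, 11, 12; that makes 5.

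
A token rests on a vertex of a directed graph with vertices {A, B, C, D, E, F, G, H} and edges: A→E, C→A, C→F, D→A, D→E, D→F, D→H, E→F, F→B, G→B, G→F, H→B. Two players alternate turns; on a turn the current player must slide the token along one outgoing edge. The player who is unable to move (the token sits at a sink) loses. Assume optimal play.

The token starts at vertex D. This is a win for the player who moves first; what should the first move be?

Positions with no move are L. A position that does have a move is losing for the player to move precisely when every available move leads to a winning position for the opponent. Fill in the labels:
Every edge goes from a vertex to one that appears earlier in the order B, H, F, E, G, A, C, D, so processing vertices in that order labels each vertex after all of its successors.
B: no outgoing edge → L
H: reaches L-position B → W
F: reaches L-position B → W
E: only reaches F(W), which is W → L
G: reaches L-position B → W
A: reaches L-position E → W
C: only reaches A(W), F(W), all W → L
D: reaches L-position E → W
From D, the L positions reachable in one move are: E.

Move to E.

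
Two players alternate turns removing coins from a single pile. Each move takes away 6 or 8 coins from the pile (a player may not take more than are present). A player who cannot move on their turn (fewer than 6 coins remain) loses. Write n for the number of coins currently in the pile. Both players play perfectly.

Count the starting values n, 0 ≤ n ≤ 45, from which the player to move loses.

Compute win/loss labels from the base case upward. A position with no move is L. Any other position is W if it can reach an L in one move, else L.
n=0: no move → L
n=1: no move → L
n=2: no move → L
n=3: no move → L
n=4: no move → L
n=5: no move → L
n=6: reaches L-position 0 → W
n=7: reaches L-position 1 → W
n=8: reaches L-position 2 → W
n=9: reaches L-position 3 → W
n=10: reaches L-position 4 → W
n=11: reaches L-position 5 → W
n=12: reaches L-position 4 → W
n=13: reaches L-position 5 → W
n=14: only reaches 8(W), 6(W), all W → L
n=15: only reaches 9(W), 7(W), all W → L
n=16: only reaches 10(W), 8(W), all W → L
n=17: only reaches 11(W), 9(W), all W → L
n=18: only reaches 12(W), 10(W), all W → L
n=19: only reaches 13(W), 11(W), all W → L
n=20: reaches L-position 14 → W
n=21: reaches L-position 15 → W
n=22: reaches L-position 16 → W
n=23: reaches L-position 17 → W
n=24: reaches L-position 18 → W
n=25: reaches L-position 19 → W
n=26: reaches L-position 18 → W
n=27: reaches L-position 19 → W
n=28: only reaches 22(W), 20(W), all W → L
n=29: only reaches 23(W), 21(W), all W → L
n=30: only reaches 24(W), 22(W), all W → L
n=31: only reaches 25(W), 23(W), all W → L
n=32: only reaches 26(W), 24(W), all W → L
n=33: only reaches 27(W), 25(W), all W → L
n=34: reaches L-position 28 → W
n=35: reaches L-position 29 → W
n=36: reaches L-position 30 → W
n=37: reaches L-position 31 → W
n=38: reaches L-position 32 → W
n=39: reaches L-position 33 → W
n=40: reaches L-position 32 → W
n=41: reaches L-position 33 → W
n=42: only reaches 36(W), 34(W), all W → L
n=43: only reaches 37(W), 35(W), all W → L
n=44: only reaches 38(W), 36(W), all W → L
n=45: only reaches 39(W), 37(W), all W → L
L entries with 0 ≤ n ≤ 45: n = 0, 1, 2, 3, 4, 5, 14, 15, 16, 17, 18, 19, 28, 29, 30, 31, 32, 33, 42, 43, 44, 45; that makes 22.

22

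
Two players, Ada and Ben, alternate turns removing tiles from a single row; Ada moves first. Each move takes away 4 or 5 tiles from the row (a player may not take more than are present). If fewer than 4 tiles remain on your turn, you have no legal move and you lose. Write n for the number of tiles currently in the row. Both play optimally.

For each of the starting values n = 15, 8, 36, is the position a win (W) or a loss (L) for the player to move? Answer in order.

15: W, 8: W, 36: L

Build the W/L table. Terminal = L. A non-terminal position is W if it has a move to some L; otherwise it is L.
n=0: no move → L
n=1: no move → L
n=2: no move → L
n=3: no move → L
n=4: reaches L-position 0 → W
n=5: reaches L-position 1 → W
n=6: reaches L-position 2 → W
n=7: reaches L-position 3 → W
n=8: reaches L-position 3 → W
n=9: only reaches 5(W), 4(W), all W → L
n=10: only reaches 6(W), 5(W), all W → L
n=11: only reaches 7(W), 6(W), all W → L
n=12: only reaches 8(W), 7(W), all W → L
n=13: reaches L-position 9 → W
n=14: reaches L-position 10 → W
n=15: reaches L-position 11 → W
n=16: reaches L-position 12 → W
n=17: reaches L-position 12 → W
n=18: only reaches 14(W), 13(W), all W → L
n=19: only reaches 15(W), 14(W), all W → L
n=20: only reaches 16(W), 15(W), all W → L
n=21: only reaches 17(W), 16(W), all W → L
n=22: reaches L-position 18 → W
n=23: reaches L-position 19 → W
n=24: reaches L-position 20 → W
n=25: reaches L-position 21 → W
n=26: reaches L-position 21 → W
n=27: only reaches 23(W), 22(W), all W → L
n=28: only reaches 24(W), 23(W), all W → L
n=29: only reaches 25(W), 24(W), all W → L
n=30: only reaches 26(W), 25(W), all W → L
n=31: reaches L-position 27 → W
n=32: reaches L-position 28 → W
n=33: reaches L-position 29 → W
n=34: reaches L-position 30 → W
n=35: reaches L-position 30 → W
n=36: only reaches 32(W), 31(W), all W → L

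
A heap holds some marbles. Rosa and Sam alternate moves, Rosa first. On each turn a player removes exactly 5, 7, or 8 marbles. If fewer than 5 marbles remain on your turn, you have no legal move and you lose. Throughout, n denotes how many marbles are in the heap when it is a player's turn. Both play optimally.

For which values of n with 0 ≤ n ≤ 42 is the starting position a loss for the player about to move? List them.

0, 1, 2, 3, 4, 13, 14, 15, 16, 17, 26, 27, 28, 29, 30, 39, 40, 41, 42

Use the standard recursion: the mover loses at a terminal position; elsewhere, the mover wins exactly when some move hands the opponent an L position.
n=0: no move → L
n=1: no move → L
n=2: no move → L
n=3: no move → L
n=4: no move → L
n=5: W (go to 0, an L position)
n=6: W (go to 1, an L position)
n=7: W (go to 2, an L position)
n=8: W (go to 3, an L position)
n=9: W (go to 4, an L position)
n=10: W (go to 3, an L position)
n=11: W (go to 4, an L position)
n=12: W (go to 4, an L position)
n=13: L (options 8(W), 6(W), 5(W) are all W)
n=14: L (options 9(W), 7(W), 6(W) are all W)
n=15: L (options 10(W), 8(W), 7(W) are all W)
n=16: L (options 11(W), 9(W), 8(W) are all W)
n=17: L (options 12(W), 10(W), 9(W) are all W)
n=18: W (go to 13, an L position)
n=19: W (go to 14, an L position)
n=20: W (go to 15, an L position)
n=21: W (go to 16, an L position)
n=22: W (go to 17, an L position)
n=23: W (go to 16, an L position)
n=24: W (go to 17, an L position)
n=25: W (go to 17, an L position)
n=26: L (options 21(W), 19(W), 18(W) are all W)
n=27: L (options 22(W), 20(W), 19(W) are all W)
n=28: L (options 23(W), 21(W), 20(W) are all W)
n=29: L (options 24(W), 22(W), 21(W) are all W)
n=30: L (options 25(W), 23(W), 22(W) are all W)
n=31: W (go to 26, an L position)
n=32: W (go to 27, an L position)
n=33: W (go to 28, an L position)
n=34: W (go to 29, an L position)
n=35: W (go to 30, an L position)
n=36: W (go to 29, an L position)
n=37: W (go to 30, an L position)
n=38: W (go to 30, an L position)
n=39: L (options 34(W), 32(W), 31(W) are all W)
n=40: L (options 35(W), 33(W), 32(W) are all W)
n=41: L (options 36(W), 34(W), 33(W) are all W)
n=42: L (options 37(W), 35(W), 34(W) are all W)
The losing starting values of n are exactly the entries labelled L in this table (19 of them).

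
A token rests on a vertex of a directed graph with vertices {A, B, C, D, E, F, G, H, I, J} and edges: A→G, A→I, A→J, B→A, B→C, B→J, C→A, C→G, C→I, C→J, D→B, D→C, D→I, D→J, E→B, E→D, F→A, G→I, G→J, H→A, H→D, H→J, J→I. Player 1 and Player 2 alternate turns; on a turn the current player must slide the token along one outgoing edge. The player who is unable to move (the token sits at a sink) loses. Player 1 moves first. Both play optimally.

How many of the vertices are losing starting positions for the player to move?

4

Positions with no move are L. A position that does have a move is losing for the player to move precisely when every available move leads to a winning position for the opponent. Fill in the labels:
Every edge goes from a vertex to one that appears earlier in the order I, J, G, A, C, B, D, E, F, H, so processing vertices in that order labels each vertex after all of its successors.
I: no outgoing edge → L
J: W (go to I, an L position)
G: W (go to I, an L position)
A: W (go to I, an L position)
C: W (go to I, an L position)
B: L (options C(W), A(W), J(W) are all W)
D: W (go to B, an L position)
E: W (go to B, an L position)
F: L (sole option A(W) is W)
H: L (options D(W), A(W), J(W) are all W)
The L vertices are B, F, H, I; that is 4 in all.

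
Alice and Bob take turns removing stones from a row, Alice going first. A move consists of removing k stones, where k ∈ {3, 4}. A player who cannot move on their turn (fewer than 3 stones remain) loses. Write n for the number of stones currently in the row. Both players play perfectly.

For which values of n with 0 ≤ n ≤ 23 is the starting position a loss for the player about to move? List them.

0, 1, 2, 7, 8, 9, 14, 15, 16, 21, 22, 23

Compute win/loss labels from the base case upward. A position with no move is L. Any other position is W if it can reach an L in one move, else L.
n=0: no move → L
n=1: no move → L
n=2: no move → L
n=3: W (go to 0, an L position)
n=4: W (go to 1, an L position)
n=5: W (go to 2, an L position)
n=6: W (go to 2, an L position)
n=7: L (options 4(W), 3(W) are all W)
n=8: L (options 5(W), 4(W) are all W)
n=9: L (options 6(W), 5(W) are all W)
n=10: W (go to 7, an L position)
n=11: W (go to 8, an L position)
n=12: W (go to 9, an L position)
n=13: W (go to 9, an L position)
n=14: L (options 11(W), 10(W) are all W)
n=15: L (options 12(W), 11(W) are all W)
n=16: L (options 13(W), 12(W) are all W)
n=17: W (go to 14, an L position)
n=18: W (go to 15, an L position)
n=19: W (go to 16, an L position)
n=20: W (go to 16, an L position)
n=21: L (options 18(W), 17(W) are all W)
n=22: L (options 19(W), 18(W) are all W)
n=23: L (options 20(W), 19(W) are all W)
The losing starting values of n are exactly the entries labelled L in this table (12 of them).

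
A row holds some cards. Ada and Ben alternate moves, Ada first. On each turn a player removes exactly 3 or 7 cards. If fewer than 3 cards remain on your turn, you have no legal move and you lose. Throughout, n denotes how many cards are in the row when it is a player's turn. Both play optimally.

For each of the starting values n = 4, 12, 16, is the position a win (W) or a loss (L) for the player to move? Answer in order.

Compute win/loss labels from the base case upward. A position with no move is L. Any other position is W if it can reach an L in one move, else L.
n=0: no move → L
n=1: no move → L
n=2: no move → L
n=3: can move to 0, which is L ⇒ W
n=4: can move to 1, which is L ⇒ W
n=5: can move to 2, which is L ⇒ W
n=6: the only move is to 3(W), a W ⇒ L
n=7: can move to 0, which is L ⇒ W
n=8: can move to 1, which is L ⇒ W
n=9: can move to 6, which is L ⇒ W
n=10: moves to 7(W), 3(W); every one is W ⇒ L
n=11: moves to 8(W), 4(W); every one is W ⇒ L
n=12: moves to 9(W), 5(W); every one is W ⇒ L
n=13: can move to 10, which is L ⇒ W
n=14: can move to 11, which is L ⇒ W
n=15: can move to 12, which is L ⇒ W
n=16: moves to 13(W), 9(W); every one is W ⇒ L

4: W, 12: L, 16: L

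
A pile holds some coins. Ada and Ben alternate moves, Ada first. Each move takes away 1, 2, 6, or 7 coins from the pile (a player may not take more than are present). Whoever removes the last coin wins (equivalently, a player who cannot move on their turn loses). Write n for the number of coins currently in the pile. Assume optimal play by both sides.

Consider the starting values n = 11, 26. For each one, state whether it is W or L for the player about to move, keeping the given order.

11: L, 26: W

Positions with no move are L. A position that does have a move is losing for the player to move precisely when every available move leads to a winning position for the opponent. Fill in the labels:
n=0: no move → L
n=1: →0(L), so W
n=2: →0(L), so W
n=3: →2(W), 1(W) — all W, so L
n=4: →3(L), so W
n=5: →3(L), so W
n=6: →0(L), so W
n=7: →0(L), so W
n=8: →7(W), 6(W), 2(W), 1(W) — all W, so L
n=9: →8(L), so W
n=10: →8(L), so W
n=11: →10(W), 9(W), 5(W), 4(W) — all W, so L
n=12: →11(L), so W
n=13: →11(L), so W
n=14: →8(L), so W
n=15: →8(L), so W
n=16: →15(W), 14(W), 10(W), 9(W) — all W, so L
n=17: →16(L), so W
n=18: →16(L), so W
n=19: →18(W), 17(W), 13(W), 12(W) — all W, so L
n=20: →19(L), so W
n=21: →19(L), so W
n=22: →16(L), so W
n=23: →16(L), so W
n=24: →23(W), 22(W), 18(W), 17(W) — all W, so L
n=25: →24(L), so W
n=26: →24(L), so W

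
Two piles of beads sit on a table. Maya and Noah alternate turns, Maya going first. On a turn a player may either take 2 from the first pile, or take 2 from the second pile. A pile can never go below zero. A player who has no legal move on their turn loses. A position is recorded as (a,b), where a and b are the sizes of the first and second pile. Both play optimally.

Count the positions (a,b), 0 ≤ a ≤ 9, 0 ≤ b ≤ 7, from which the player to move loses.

Use the standard recursion: the mover loses at a terminal position; elsewhere, the mover wins exactly when some move hands the opponent an L position.
Every move lowers a or b (never raises either), so fill the grid row by row in increasing a, and left to right within a row: each cell's successors are then already labelled.
      b=0  b=1  b=2  b=3  b=4  b=5  b=6  b=7
a=0:    L    L    W    W    L    L    W    W
a=1:    L    L    W    W    L    L    W    W
a=2:    W    W    L    L    W    W    L    L
a=3:    W    W    L    L    W    W    L    L
a=4:    L    L    W    W    L    L    W    W
a=5:    L    L    W    W    L    L    W    W
a=6:    W    W    L    L    W    W    L    L
a=7:    W    W    L    L    W    W    L    L
a=8:    L    L    W    W    L    L    W    W
a=9:    L    L    W    W    L    L    W    W
Cells with no legal move (terminal, hence L): (0,0), (0,1), (1,0), (1,1).
The remaining L cells, each justified by listing all of its moves:
(0,4): the only move is to (0,2)(W), a W ⇒ L
(0,5): the only move is to (0,3)(W), a W ⇒ L
(1,4): the only move is to (1,2)(W), a W ⇒ L
(1,5): the only move is to (1,3)(W), a W ⇒ L
(2,2): moves to (0,2)(W), (2,0)(W); every one is W ⇒ L
(2,3): moves to (0,3)(W), (2,1)(W); every one is W ⇒ L
(2,6): moves to (0,6)(W), (2,4)(W); every one is W ⇒ L
(2,7): moves to (0,7)(W), (2,5)(W); every one is W ⇒ L
(3,2): moves to (1,2)(W), (3,0)(W); every one is W ⇒ L
(3,3): moves to (1,3)(W), (3,1)(W); every one is W ⇒ L
(3,6): moves to (1,6)(W), (3,4)(W); every one is W ⇒ L
(3,7): moves to (1,7)(W), (3,5)(W); every one is W ⇒ L
(4,0): the only move is to (2,0)(W), a W ⇒ L
(4,1): the only move is to (2,1)(W), a W ⇒ L
(4,4): moves to (2,4)(W), (4,2)(W); every one is W ⇒ L
(4,5): moves to (2,5)(W), (4,3)(W); every one is W ⇒ L
(5,0): the only move is to (3,0)(W), a W ⇒ L
(5,1): the only move is to (3,1)(W), a W ⇒ L
(5,4): moves to (3,4)(W), (5,2)(W); every one is W ⇒ L
(5,5): moves to (3,5)(W), (5,3)(W); every one is W ⇒ L
(6,2): moves to (4,2)(W), (6,0)(W); every one is W ⇒ L
(6,3): moves to (4,3)(W), (6,1)(W); every one is W ⇒ L
(6,6): moves to (4,6)(W), (6,4)(W); every one is W ⇒ L
(6,7): moves to (4,7)(W), (6,5)(W); every one is W ⇒ L
(7,2): moves to (5,2)(W), (7,0)(W); every one is W ⇒ L
(7,3): moves to (5,3)(W), (7,1)(W); every one is W ⇒ L
(7,6): moves to (5,6)(W), (7,4)(W); every one is W ⇒ L
(7,7): moves to (5,7)(W), (7,5)(W); every one is W ⇒ L
(8,0): the only move is to (6,0)(W), a W ⇒ L
(8,1): the only move is to (6,1)(W), a W ⇒ L
(8,4): moves to (6,4)(W), (8,2)(W); every one is W ⇒ L
(8,5): moves to (6,5)(W), (8,3)(W); every one is W ⇒ L
(9,0): the only move is to (7,0)(W), a W ⇒ L
(9,1): the only move is to (7,1)(W), a W ⇒ L
(9,4): moves to (7,4)(W), (9,2)(W); every one is W ⇒ L
(9,5): moves to (7,5)(W), (9,3)(W); every one is W ⇒ L
Every other cell has at least one move into one of the L cells above, so it is W.
L cells per row: a=0: 4, a=1: 4, a=2: 4, a=3: 4, a=4: 4, a=5: 4, a=6: 4, a=7: 4, a=8: 4, a=9: 4; total 40.

40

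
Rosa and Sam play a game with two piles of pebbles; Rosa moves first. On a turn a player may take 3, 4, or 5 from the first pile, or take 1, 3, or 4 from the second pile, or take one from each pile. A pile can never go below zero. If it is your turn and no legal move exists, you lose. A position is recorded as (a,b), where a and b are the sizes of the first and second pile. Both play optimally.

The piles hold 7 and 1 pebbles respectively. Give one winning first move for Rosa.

Classify positions by backward induction: terminal positions (no move available) are L. From any other position, the mover wins iff some move reaches an L.
No move ever increases a pile, so every position that can arise here has a ≤ 7 and b ≤ 1; it is enough to label the cells with 0 ≤ a ≤ 7 and 0 ≤ b ≤ 1.
Every move lowers a or b (never raises either), so fill the grid row by row in increasing a, and left to right within a row: each cell's successors are then already labelled.
      b=0  b=1
a=0:    L    W
a=1:    L    W
a=2:    L    W
a=3:    W    W
a=4:    W    L
a=5:    W    L
a=6:    W    L
a=7:    W    W
Cells with no legal move (terminal, hence L): (0,0), (1,0), (2,0).
The remaining L cells, each justified by listing all of its moves:
(4,1): L (options (1,1)(W), (0,1)(W), (4,0)(W), (3,0)(W) are all W)
(5,1): L (options (2,1)(W), (1,1)(W), (0,1)(W), (5,0)(W), (4,0)(W) are all W)
(6,1): L (options (3,1)(W), (2,1)(W), (1,1)(W), (6,0)(W), (5,0)(W) are all W)
Every other cell has at least one move into one of the L cells above, so it is W.
From (7,1), the L positions reachable in one move are: (4,1).

Move to (4,1).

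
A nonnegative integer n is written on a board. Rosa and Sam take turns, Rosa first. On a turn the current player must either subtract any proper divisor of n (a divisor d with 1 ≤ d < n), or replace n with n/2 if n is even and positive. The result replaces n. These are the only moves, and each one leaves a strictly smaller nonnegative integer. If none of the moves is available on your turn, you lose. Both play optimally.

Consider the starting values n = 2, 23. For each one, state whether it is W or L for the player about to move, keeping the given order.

2: W, 23: L

Label each position W (a win for the player to move) or L (a loss). A position with no legal move is L; any other position is W exactly when some move reaches an L, and L when every move reaches a W.
n=0: no move → L
n=1: no move → L
n=2: reaches L-position 1 → W
n=3: only reaches 2(W), which is W → L
n=4: reaches L-position 3 → W
n=5: only reaches 4(W), which is W → L
n=6: reaches L-position 3 → W
n=7: only reaches 6(W), which is W → L
n=8: reaches L-position 7 → W
n=9: only reaches 6(W), 8(W), all W → L
n=10: reaches L-position 5 → W
n=11: only reaches 10(W), which is W → L
n=12: reaches L-position 9 → W
n=13: only reaches 12(W), which is W → L
n=14: reaches L-position 7 → W
n=15: only reaches 10(W), 12(W), 14(W), all W → L
n=16: reaches L-position 15 → W
n=17: only reaches 16(W), which is W → L
n=18: reaches L-position 9 → W
n=19: only reaches 18(W), which is W → L
n=20: reaches L-position 15 → W
n=21: only reaches 14(W), 18(W), 20(W), all W → L
n=22: reaches L-position 11 → W
n=23: only reaches 22(W), which is W → L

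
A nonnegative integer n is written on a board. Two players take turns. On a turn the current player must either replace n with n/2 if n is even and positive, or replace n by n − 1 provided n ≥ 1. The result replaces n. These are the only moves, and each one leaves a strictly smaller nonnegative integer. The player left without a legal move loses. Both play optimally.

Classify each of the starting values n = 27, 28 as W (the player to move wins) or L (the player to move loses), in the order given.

27: L, 28: W

Use the standard recursion: the mover loses at a terminal position; elsewhere, the mover wins exactly when some move hands the opponent an L position.
n=0: no move → L
n=1: can move to 0, which is L ⇒ W
n=2: the only move is to 1(W), a W ⇒ L
n=3: can move to 2, which is L ⇒ W
n=4: can move to 2, which is L ⇒ W
n=5: the only move is to 4(W), a W ⇒ L
n=6: can move to 5, which is L ⇒ W
n=7: the only move is to 6(W), a W ⇒ L
n=8: can move to 7, which is L ⇒ W
n=9: the only move is to 8(W), a W ⇒ L
n=10: can move to 5, which is L ⇒ W
n=11: the only move is to 10(W), a W ⇒ L
n=12: can move to 11, which is L ⇒ W
n=13: the only move is to 12(W), a W ⇒ L
n=14: can move to 7, which is L ⇒ W
n=15: the only move is to 14(W), a W ⇒ L
n=16: can move to 15, which is L ⇒ W
n=17: the only move is to 16(W), a W ⇒ L
n=18: can move to 9, which is L ⇒ W
n=19: the only move is to 18(W), a W ⇒ L
n=20: can move to 19, which is L ⇒ W
n=21: the only move is to 20(W), a W ⇒ L
n=22: can move to 11, which is L ⇒ W
n=23: the only move is to 22(W), a W ⇒ L
n=24: can move to 23, which is L ⇒ W
n=25: the only move is to 24(W), a W ⇒ L
n=26: can move to 13, which is L ⇒ W
n=27: the only move is to 26(W), a W ⇒ L
n=28: can move to 27, which is L ⇒ W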